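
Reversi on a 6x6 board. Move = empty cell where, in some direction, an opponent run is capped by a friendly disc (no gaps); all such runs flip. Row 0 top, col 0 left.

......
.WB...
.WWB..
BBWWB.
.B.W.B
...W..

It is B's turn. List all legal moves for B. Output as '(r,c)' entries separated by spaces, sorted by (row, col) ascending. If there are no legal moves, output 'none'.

(0,0): no bracket -> illegal
(0,1): flips 2 -> legal
(0,2): no bracket -> illegal
(1,0): flips 1 -> legal
(1,3): flips 1 -> legal
(2,0): flips 2 -> legal
(2,4): no bracket -> illegal
(4,2): flips 2 -> legal
(4,4): no bracket -> illegal
(5,2): flips 1 -> legal
(5,4): no bracket -> illegal

Answer: (0,1) (1,0) (1,3) (2,0) (4,2) (5,2)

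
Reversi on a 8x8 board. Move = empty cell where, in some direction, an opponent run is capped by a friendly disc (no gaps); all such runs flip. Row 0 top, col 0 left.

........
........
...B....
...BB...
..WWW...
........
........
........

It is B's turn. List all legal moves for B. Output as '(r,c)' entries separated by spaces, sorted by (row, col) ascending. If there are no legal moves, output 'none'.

Answer: (5,1) (5,2) (5,3) (5,4) (5,5)

Derivation:
(3,1): no bracket -> illegal
(3,2): no bracket -> illegal
(3,5): no bracket -> illegal
(4,1): no bracket -> illegal
(4,5): no bracket -> illegal
(5,1): flips 1 -> legal
(5,2): flips 1 -> legal
(5,3): flips 1 -> legal
(5,4): flips 1 -> legal
(5,5): flips 1 -> legal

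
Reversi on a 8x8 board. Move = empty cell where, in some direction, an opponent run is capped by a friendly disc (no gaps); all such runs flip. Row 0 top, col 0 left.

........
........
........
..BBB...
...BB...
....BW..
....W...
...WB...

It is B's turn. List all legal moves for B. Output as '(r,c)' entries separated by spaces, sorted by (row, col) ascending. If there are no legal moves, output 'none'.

(4,5): no bracket -> illegal
(4,6): no bracket -> illegal
(5,3): no bracket -> illegal
(5,6): flips 1 -> legal
(6,2): no bracket -> illegal
(6,3): no bracket -> illegal
(6,5): no bracket -> illegal
(6,6): flips 1 -> legal
(7,2): flips 1 -> legal
(7,5): no bracket -> illegal

Answer: (5,6) (6,6) (7,2)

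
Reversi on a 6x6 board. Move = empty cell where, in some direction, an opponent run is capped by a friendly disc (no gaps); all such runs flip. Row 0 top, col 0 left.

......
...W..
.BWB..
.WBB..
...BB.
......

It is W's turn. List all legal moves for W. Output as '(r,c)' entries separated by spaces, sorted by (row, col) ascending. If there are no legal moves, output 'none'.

Answer: (1,1) (2,0) (2,4) (3,4) (4,2) (5,3) (5,5)

Derivation:
(1,0): no bracket -> illegal
(1,1): flips 1 -> legal
(1,2): no bracket -> illegal
(1,4): no bracket -> illegal
(2,0): flips 1 -> legal
(2,4): flips 1 -> legal
(3,0): no bracket -> illegal
(3,4): flips 2 -> legal
(3,5): no bracket -> illegal
(4,1): no bracket -> illegal
(4,2): flips 1 -> legal
(4,5): no bracket -> illegal
(5,2): no bracket -> illegal
(5,3): flips 3 -> legal
(5,4): no bracket -> illegal
(5,5): flips 2 -> legal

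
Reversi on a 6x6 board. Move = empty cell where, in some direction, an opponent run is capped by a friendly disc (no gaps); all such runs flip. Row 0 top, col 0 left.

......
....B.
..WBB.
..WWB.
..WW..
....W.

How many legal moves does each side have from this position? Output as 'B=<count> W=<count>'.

Answer: B=6 W=5

Derivation:
-- B to move --
(1,1): no bracket -> illegal
(1,2): no bracket -> illegal
(1,3): no bracket -> illegal
(2,1): flips 1 -> legal
(3,1): flips 2 -> legal
(4,1): flips 1 -> legal
(4,4): no bracket -> illegal
(4,5): no bracket -> illegal
(5,1): flips 2 -> legal
(5,2): flips 1 -> legal
(5,3): flips 2 -> legal
(5,5): no bracket -> illegal
B mobility = 6
-- W to move --
(0,3): no bracket -> illegal
(0,4): no bracket -> illegal
(0,5): flips 2 -> legal
(1,2): no bracket -> illegal
(1,3): flips 1 -> legal
(1,5): flips 1 -> legal
(2,5): flips 3 -> legal
(3,5): flips 1 -> legal
(4,4): no bracket -> illegal
(4,5): no bracket -> illegal
W mobility = 5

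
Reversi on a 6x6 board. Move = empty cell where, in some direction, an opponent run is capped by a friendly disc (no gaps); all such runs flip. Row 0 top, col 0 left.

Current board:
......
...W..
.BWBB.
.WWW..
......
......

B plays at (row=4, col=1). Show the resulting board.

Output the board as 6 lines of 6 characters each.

Answer: ......
...W..
.BWBB.
.BBW..
.B....
......

Derivation:
Place B at (4,1); scan 8 dirs for brackets.
Dir NW: first cell '.' (not opp) -> no flip
Dir N: opp run (3,1) capped by B -> flip
Dir NE: opp run (3,2) capped by B -> flip
Dir W: first cell '.' (not opp) -> no flip
Dir E: first cell '.' (not opp) -> no flip
Dir SW: first cell '.' (not opp) -> no flip
Dir S: first cell '.' (not opp) -> no flip
Dir SE: first cell '.' (not opp) -> no flip
All flips: (3,1) (3,2)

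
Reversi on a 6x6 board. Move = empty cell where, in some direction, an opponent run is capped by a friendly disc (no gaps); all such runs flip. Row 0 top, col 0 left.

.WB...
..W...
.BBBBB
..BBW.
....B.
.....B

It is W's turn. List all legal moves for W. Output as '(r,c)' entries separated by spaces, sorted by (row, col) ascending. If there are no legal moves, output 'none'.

(0,3): flips 1 -> legal
(1,0): no bracket -> illegal
(1,1): no bracket -> illegal
(1,3): no bracket -> illegal
(1,4): flips 1 -> legal
(1,5): no bracket -> illegal
(2,0): no bracket -> illegal
(3,0): flips 1 -> legal
(3,1): flips 2 -> legal
(3,5): no bracket -> illegal
(4,1): no bracket -> illegal
(4,2): flips 2 -> legal
(4,3): no bracket -> illegal
(4,5): no bracket -> illegal
(5,3): no bracket -> illegal
(5,4): flips 1 -> legal

Answer: (0,3) (1,4) (3,0) (3,1) (4,2) (5,4)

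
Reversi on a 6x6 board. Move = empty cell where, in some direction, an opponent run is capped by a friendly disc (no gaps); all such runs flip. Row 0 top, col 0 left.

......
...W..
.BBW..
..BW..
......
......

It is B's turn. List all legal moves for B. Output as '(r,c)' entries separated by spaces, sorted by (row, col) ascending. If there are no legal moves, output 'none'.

(0,2): no bracket -> illegal
(0,3): no bracket -> illegal
(0,4): flips 1 -> legal
(1,2): no bracket -> illegal
(1,4): flips 1 -> legal
(2,4): flips 1 -> legal
(3,4): flips 1 -> legal
(4,2): no bracket -> illegal
(4,3): no bracket -> illegal
(4,4): flips 1 -> legal

Answer: (0,4) (1,4) (2,4) (3,4) (4,4)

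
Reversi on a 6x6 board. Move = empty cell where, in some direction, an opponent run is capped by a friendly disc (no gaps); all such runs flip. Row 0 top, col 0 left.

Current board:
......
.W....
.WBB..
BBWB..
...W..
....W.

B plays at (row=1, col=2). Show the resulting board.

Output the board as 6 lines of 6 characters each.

Answer: ......
.WB...
.BBB..
BBWB..
...W..
....W.

Derivation:
Place B at (1,2); scan 8 dirs for brackets.
Dir NW: first cell '.' (not opp) -> no flip
Dir N: first cell '.' (not opp) -> no flip
Dir NE: first cell '.' (not opp) -> no flip
Dir W: opp run (1,1), next='.' -> no flip
Dir E: first cell '.' (not opp) -> no flip
Dir SW: opp run (2,1) capped by B -> flip
Dir S: first cell 'B' (not opp) -> no flip
Dir SE: first cell 'B' (not opp) -> no flip
All flips: (2,1)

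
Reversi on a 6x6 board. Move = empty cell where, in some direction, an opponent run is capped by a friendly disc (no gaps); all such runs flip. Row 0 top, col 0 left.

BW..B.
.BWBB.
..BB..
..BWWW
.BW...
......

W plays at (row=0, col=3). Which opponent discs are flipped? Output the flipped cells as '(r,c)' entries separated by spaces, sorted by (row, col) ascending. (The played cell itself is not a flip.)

Answer: (1,3) (2,3)

Derivation:
Dir NW: edge -> no flip
Dir N: edge -> no flip
Dir NE: edge -> no flip
Dir W: first cell '.' (not opp) -> no flip
Dir E: opp run (0,4), next='.' -> no flip
Dir SW: first cell 'W' (not opp) -> no flip
Dir S: opp run (1,3) (2,3) capped by W -> flip
Dir SE: opp run (1,4), next='.' -> no flip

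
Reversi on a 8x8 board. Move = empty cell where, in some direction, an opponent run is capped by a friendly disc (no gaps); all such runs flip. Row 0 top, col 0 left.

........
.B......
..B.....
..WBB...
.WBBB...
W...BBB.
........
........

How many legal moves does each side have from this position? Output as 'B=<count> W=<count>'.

-- B to move --
(2,1): flips 1 -> legal
(2,3): no bracket -> illegal
(3,0): no bracket -> illegal
(3,1): flips 1 -> legal
(4,0): flips 1 -> legal
(5,1): no bracket -> illegal
(5,2): no bracket -> illegal
(6,0): no bracket -> illegal
(6,1): no bracket -> illegal
B mobility = 3
-- W to move --
(0,0): no bracket -> illegal
(0,1): no bracket -> illegal
(0,2): no bracket -> illegal
(1,0): no bracket -> illegal
(1,2): flips 1 -> legal
(1,3): no bracket -> illegal
(2,0): no bracket -> illegal
(2,1): no bracket -> illegal
(2,3): no bracket -> illegal
(2,4): no bracket -> illegal
(2,5): no bracket -> illegal
(3,1): no bracket -> illegal
(3,5): flips 2 -> legal
(4,5): flips 3 -> legal
(4,6): no bracket -> illegal
(4,7): no bracket -> illegal
(5,1): no bracket -> illegal
(5,2): flips 1 -> legal
(5,3): no bracket -> illegal
(5,7): no bracket -> illegal
(6,3): no bracket -> illegal
(6,4): no bracket -> illegal
(6,5): flips 2 -> legal
(6,6): no bracket -> illegal
(6,7): no bracket -> illegal
W mobility = 5

Answer: B=3 W=5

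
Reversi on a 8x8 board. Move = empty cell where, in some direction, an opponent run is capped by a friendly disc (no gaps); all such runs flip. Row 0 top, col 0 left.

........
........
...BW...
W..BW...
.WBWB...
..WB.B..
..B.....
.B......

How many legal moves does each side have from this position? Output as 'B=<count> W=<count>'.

-- B to move --
(1,3): no bracket -> illegal
(1,4): flips 2 -> legal
(1,5): flips 1 -> legal
(2,0): no bracket -> illegal
(2,1): no bracket -> illegal
(2,5): flips 1 -> legal
(3,1): no bracket -> illegal
(3,2): no bracket -> illegal
(3,5): flips 1 -> legal
(4,0): flips 1 -> legal
(4,5): flips 1 -> legal
(5,0): no bracket -> illegal
(5,1): flips 1 -> legal
(5,4): no bracket -> illegal
(6,1): no bracket -> illegal
(6,3): no bracket -> illegal
B mobility = 7
-- W to move --
(1,2): flips 1 -> legal
(1,3): flips 2 -> legal
(1,4): no bracket -> illegal
(2,2): flips 1 -> legal
(3,1): no bracket -> illegal
(3,2): flips 2 -> legal
(3,5): no bracket -> illegal
(4,5): flips 1 -> legal
(4,6): no bracket -> illegal
(5,1): flips 2 -> legal
(5,4): flips 2 -> legal
(5,6): no bracket -> illegal
(6,0): no bracket -> illegal
(6,1): no bracket -> illegal
(6,3): flips 1 -> legal
(6,4): no bracket -> illegal
(6,5): no bracket -> illegal
(6,6): no bracket -> illegal
(7,0): no bracket -> illegal
(7,2): flips 1 -> legal
(7,3): no bracket -> illegal
W mobility = 9

Answer: B=7 W=9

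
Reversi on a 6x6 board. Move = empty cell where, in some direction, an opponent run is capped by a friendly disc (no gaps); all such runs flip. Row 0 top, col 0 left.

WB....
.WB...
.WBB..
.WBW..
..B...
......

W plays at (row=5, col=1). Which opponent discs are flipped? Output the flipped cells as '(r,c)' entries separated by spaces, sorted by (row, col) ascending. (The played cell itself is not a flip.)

Dir NW: first cell '.' (not opp) -> no flip
Dir N: first cell '.' (not opp) -> no flip
Dir NE: opp run (4,2) capped by W -> flip
Dir W: first cell '.' (not opp) -> no flip
Dir E: first cell '.' (not opp) -> no flip
Dir SW: edge -> no flip
Dir S: edge -> no flip
Dir SE: edge -> no flip

Answer: (4,2)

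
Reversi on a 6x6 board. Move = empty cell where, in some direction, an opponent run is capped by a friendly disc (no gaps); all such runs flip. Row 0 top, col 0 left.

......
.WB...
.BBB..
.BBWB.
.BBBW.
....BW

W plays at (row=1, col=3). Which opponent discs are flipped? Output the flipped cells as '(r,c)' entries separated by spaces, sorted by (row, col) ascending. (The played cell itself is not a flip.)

Answer: (1,2) (2,3)

Derivation:
Dir NW: first cell '.' (not opp) -> no flip
Dir N: first cell '.' (not opp) -> no flip
Dir NE: first cell '.' (not opp) -> no flip
Dir W: opp run (1,2) capped by W -> flip
Dir E: first cell '.' (not opp) -> no flip
Dir SW: opp run (2,2) (3,1), next='.' -> no flip
Dir S: opp run (2,3) capped by W -> flip
Dir SE: first cell '.' (not opp) -> no flip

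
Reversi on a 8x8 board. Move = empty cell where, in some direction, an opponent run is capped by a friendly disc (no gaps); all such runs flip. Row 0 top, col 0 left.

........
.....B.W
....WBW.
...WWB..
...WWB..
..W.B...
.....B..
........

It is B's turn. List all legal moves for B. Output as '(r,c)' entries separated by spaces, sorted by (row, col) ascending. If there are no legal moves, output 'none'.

(0,6): no bracket -> illegal
(0,7): no bracket -> illegal
(1,3): flips 1 -> legal
(1,4): flips 3 -> legal
(1,6): no bracket -> illegal
(2,2): no bracket -> illegal
(2,3): flips 2 -> legal
(2,7): flips 1 -> legal
(3,2): flips 3 -> legal
(3,6): no bracket -> illegal
(3,7): flips 1 -> legal
(4,1): no bracket -> illegal
(4,2): flips 4 -> legal
(5,1): no bracket -> illegal
(5,3): flips 1 -> legal
(5,5): no bracket -> illegal
(6,1): flips 3 -> legal
(6,2): no bracket -> illegal
(6,3): no bracket -> illegal

Answer: (1,3) (1,4) (2,3) (2,7) (3,2) (3,7) (4,2) (5,3) (6,1)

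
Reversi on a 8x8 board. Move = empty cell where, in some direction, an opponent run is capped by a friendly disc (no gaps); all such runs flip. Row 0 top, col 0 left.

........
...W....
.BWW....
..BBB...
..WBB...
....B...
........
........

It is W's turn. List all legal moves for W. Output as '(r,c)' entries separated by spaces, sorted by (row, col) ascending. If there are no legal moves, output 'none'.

Answer: (2,0) (2,4) (4,1) (4,5) (5,3) (5,5)

Derivation:
(1,0): no bracket -> illegal
(1,1): no bracket -> illegal
(1,2): no bracket -> illegal
(2,0): flips 1 -> legal
(2,4): flips 1 -> legal
(2,5): no bracket -> illegal
(3,0): no bracket -> illegal
(3,1): no bracket -> illegal
(3,5): no bracket -> illegal
(4,1): flips 1 -> legal
(4,5): flips 3 -> legal
(5,2): no bracket -> illegal
(5,3): flips 2 -> legal
(5,5): flips 2 -> legal
(6,3): no bracket -> illegal
(6,4): no bracket -> illegal
(6,5): no bracket -> illegal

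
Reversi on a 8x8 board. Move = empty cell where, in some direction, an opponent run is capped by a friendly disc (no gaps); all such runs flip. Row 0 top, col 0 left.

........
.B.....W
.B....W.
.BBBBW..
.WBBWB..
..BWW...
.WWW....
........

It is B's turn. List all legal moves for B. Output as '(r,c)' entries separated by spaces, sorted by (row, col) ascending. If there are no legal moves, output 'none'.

Answer: (2,5) (3,0) (3,6) (4,0) (5,0) (5,1) (5,5) (6,4) (6,5) (7,0) (7,2) (7,3) (7,4)

Derivation:
(0,6): no bracket -> illegal
(0,7): no bracket -> illegal
(1,5): no bracket -> illegal
(1,6): no bracket -> illegal
(2,4): no bracket -> illegal
(2,5): flips 1 -> legal
(2,7): no bracket -> illegal
(3,0): flips 1 -> legal
(3,6): flips 1 -> legal
(3,7): no bracket -> illegal
(4,0): flips 1 -> legal
(4,6): no bracket -> illegal
(5,0): flips 1 -> legal
(5,1): flips 1 -> legal
(5,5): flips 3 -> legal
(6,0): no bracket -> illegal
(6,4): flips 3 -> legal
(6,5): flips 1 -> legal
(7,0): flips 1 -> legal
(7,1): no bracket -> illegal
(7,2): flips 3 -> legal
(7,3): flips 2 -> legal
(7,4): flips 1 -> legal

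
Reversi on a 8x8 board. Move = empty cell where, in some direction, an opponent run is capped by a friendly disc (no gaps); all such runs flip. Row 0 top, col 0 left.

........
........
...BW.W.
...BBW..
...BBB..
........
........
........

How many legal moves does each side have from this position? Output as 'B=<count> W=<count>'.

Answer: B=5 W=6

Derivation:
-- B to move --
(1,3): no bracket -> illegal
(1,4): flips 1 -> legal
(1,5): flips 1 -> legal
(1,6): no bracket -> illegal
(1,7): flips 2 -> legal
(2,5): flips 2 -> legal
(2,7): no bracket -> illegal
(3,6): flips 1 -> legal
(3,7): no bracket -> illegal
(4,6): no bracket -> illegal
B mobility = 5
-- W to move --
(1,2): no bracket -> illegal
(1,3): no bracket -> illegal
(1,4): no bracket -> illegal
(2,2): flips 1 -> legal
(2,5): no bracket -> illegal
(3,2): flips 2 -> legal
(3,6): no bracket -> illegal
(4,2): flips 1 -> legal
(4,6): no bracket -> illegal
(5,2): no bracket -> illegal
(5,3): flips 1 -> legal
(5,4): flips 2 -> legal
(5,5): flips 1 -> legal
(5,6): no bracket -> illegal
W mobility = 6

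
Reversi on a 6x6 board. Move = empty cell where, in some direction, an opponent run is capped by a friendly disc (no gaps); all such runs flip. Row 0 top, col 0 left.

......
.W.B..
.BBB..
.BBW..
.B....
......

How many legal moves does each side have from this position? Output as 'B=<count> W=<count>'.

Answer: B=5 W=3

Derivation:
-- B to move --
(0,0): flips 1 -> legal
(0,1): flips 1 -> legal
(0,2): no bracket -> illegal
(1,0): no bracket -> illegal
(1,2): no bracket -> illegal
(2,0): no bracket -> illegal
(2,4): no bracket -> illegal
(3,4): flips 1 -> legal
(4,2): no bracket -> illegal
(4,3): flips 1 -> legal
(4,4): flips 1 -> legal
B mobility = 5
-- W to move --
(0,2): no bracket -> illegal
(0,3): flips 2 -> legal
(0,4): no bracket -> illegal
(1,0): no bracket -> illegal
(1,2): no bracket -> illegal
(1,4): no bracket -> illegal
(2,0): no bracket -> illegal
(2,4): no bracket -> illegal
(3,0): flips 2 -> legal
(3,4): no bracket -> illegal
(4,0): no bracket -> illegal
(4,2): no bracket -> illegal
(4,3): no bracket -> illegal
(5,0): no bracket -> illegal
(5,1): flips 3 -> legal
(5,2): no bracket -> illegal
W mobility = 3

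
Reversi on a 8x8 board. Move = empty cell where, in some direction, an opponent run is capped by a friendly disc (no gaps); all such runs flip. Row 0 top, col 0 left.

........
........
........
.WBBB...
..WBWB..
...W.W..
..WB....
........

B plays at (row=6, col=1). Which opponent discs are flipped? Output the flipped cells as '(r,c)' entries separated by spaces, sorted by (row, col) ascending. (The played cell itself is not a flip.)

Dir NW: first cell '.' (not opp) -> no flip
Dir N: first cell '.' (not opp) -> no flip
Dir NE: first cell '.' (not opp) -> no flip
Dir W: first cell '.' (not opp) -> no flip
Dir E: opp run (6,2) capped by B -> flip
Dir SW: first cell '.' (not opp) -> no flip
Dir S: first cell '.' (not opp) -> no flip
Dir SE: first cell '.' (not opp) -> no flip

Answer: (6,2)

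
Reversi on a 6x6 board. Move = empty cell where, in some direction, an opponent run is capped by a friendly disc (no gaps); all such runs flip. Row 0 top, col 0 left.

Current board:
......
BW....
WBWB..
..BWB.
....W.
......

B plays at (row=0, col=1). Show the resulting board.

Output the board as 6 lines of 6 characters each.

Place B at (0,1); scan 8 dirs for brackets.
Dir NW: edge -> no flip
Dir N: edge -> no flip
Dir NE: edge -> no flip
Dir W: first cell '.' (not opp) -> no flip
Dir E: first cell '.' (not opp) -> no flip
Dir SW: first cell 'B' (not opp) -> no flip
Dir S: opp run (1,1) capped by B -> flip
Dir SE: first cell '.' (not opp) -> no flip
All flips: (1,1)

Answer: .B....
BB....
WBWB..
..BWB.
....W.
......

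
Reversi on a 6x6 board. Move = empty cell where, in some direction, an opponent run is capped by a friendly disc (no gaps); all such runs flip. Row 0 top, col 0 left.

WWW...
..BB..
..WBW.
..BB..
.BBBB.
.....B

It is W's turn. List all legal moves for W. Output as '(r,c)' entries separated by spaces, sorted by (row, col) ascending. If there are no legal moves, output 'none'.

(0,3): no bracket -> illegal
(0,4): flips 1 -> legal
(1,1): no bracket -> illegal
(1,4): no bracket -> illegal
(2,1): no bracket -> illegal
(3,0): no bracket -> illegal
(3,1): no bracket -> illegal
(3,4): flips 2 -> legal
(3,5): no bracket -> illegal
(4,0): no bracket -> illegal
(4,5): no bracket -> illegal
(5,0): no bracket -> illegal
(5,1): flips 2 -> legal
(5,2): flips 2 -> legal
(5,3): no bracket -> illegal
(5,4): no bracket -> illegal

Answer: (0,4) (3,4) (5,1) (5,2)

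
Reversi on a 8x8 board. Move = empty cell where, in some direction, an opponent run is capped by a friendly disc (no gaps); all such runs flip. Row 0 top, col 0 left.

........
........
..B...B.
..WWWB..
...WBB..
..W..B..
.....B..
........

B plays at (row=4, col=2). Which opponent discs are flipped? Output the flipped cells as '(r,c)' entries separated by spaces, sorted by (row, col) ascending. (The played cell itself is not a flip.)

Dir NW: first cell '.' (not opp) -> no flip
Dir N: opp run (3,2) capped by B -> flip
Dir NE: opp run (3,3), next='.' -> no flip
Dir W: first cell '.' (not opp) -> no flip
Dir E: opp run (4,3) capped by B -> flip
Dir SW: first cell '.' (not opp) -> no flip
Dir S: opp run (5,2), next='.' -> no flip
Dir SE: first cell '.' (not opp) -> no flip

Answer: (3,2) (4,3)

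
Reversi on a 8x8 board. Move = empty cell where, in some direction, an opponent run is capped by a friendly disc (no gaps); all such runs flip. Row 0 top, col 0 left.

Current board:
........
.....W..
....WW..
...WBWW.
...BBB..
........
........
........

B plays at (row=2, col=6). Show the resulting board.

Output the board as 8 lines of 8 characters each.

Place B at (2,6); scan 8 dirs for brackets.
Dir NW: opp run (1,5), next='.' -> no flip
Dir N: first cell '.' (not opp) -> no flip
Dir NE: first cell '.' (not opp) -> no flip
Dir W: opp run (2,5) (2,4), next='.' -> no flip
Dir E: first cell '.' (not opp) -> no flip
Dir SW: opp run (3,5) capped by B -> flip
Dir S: opp run (3,6), next='.' -> no flip
Dir SE: first cell '.' (not opp) -> no flip
All flips: (3,5)

Answer: ........
.....W..
....WWB.
...WBBW.
...BBB..
........
........
........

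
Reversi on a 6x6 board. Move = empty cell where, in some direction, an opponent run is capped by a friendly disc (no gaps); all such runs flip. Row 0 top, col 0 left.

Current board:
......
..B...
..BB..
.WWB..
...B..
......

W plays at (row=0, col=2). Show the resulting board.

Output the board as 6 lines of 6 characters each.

Place W at (0,2); scan 8 dirs for brackets.
Dir NW: edge -> no flip
Dir N: edge -> no flip
Dir NE: edge -> no flip
Dir W: first cell '.' (not opp) -> no flip
Dir E: first cell '.' (not opp) -> no flip
Dir SW: first cell '.' (not opp) -> no flip
Dir S: opp run (1,2) (2,2) capped by W -> flip
Dir SE: first cell '.' (not opp) -> no flip
All flips: (1,2) (2,2)

Answer: ..W...
..W...
..WB..
.WWB..
...B..
......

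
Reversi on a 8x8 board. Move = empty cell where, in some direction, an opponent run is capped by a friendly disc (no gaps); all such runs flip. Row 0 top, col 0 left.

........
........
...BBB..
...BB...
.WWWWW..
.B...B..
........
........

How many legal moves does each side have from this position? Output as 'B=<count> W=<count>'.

-- B to move --
(3,0): no bracket -> illegal
(3,1): flips 1 -> legal
(3,2): no bracket -> illegal
(3,5): flips 1 -> legal
(3,6): no bracket -> illegal
(4,0): no bracket -> illegal
(4,6): no bracket -> illegal
(5,0): no bracket -> illegal
(5,2): flips 1 -> legal
(5,3): flips 1 -> legal
(5,4): flips 1 -> legal
(5,6): flips 1 -> legal
B mobility = 6
-- W to move --
(1,2): flips 2 -> legal
(1,3): flips 2 -> legal
(1,4): flips 2 -> legal
(1,5): flips 2 -> legal
(1,6): flips 2 -> legal
(2,2): flips 1 -> legal
(2,6): no bracket -> illegal
(3,2): no bracket -> illegal
(3,5): no bracket -> illegal
(3,6): no bracket -> illegal
(4,0): no bracket -> illegal
(4,6): no bracket -> illegal
(5,0): no bracket -> illegal
(5,2): no bracket -> illegal
(5,4): no bracket -> illegal
(5,6): no bracket -> illegal
(6,0): flips 1 -> legal
(6,1): flips 1 -> legal
(6,2): no bracket -> illegal
(6,4): no bracket -> illegal
(6,5): flips 1 -> legal
(6,6): flips 1 -> legal
W mobility = 10

Answer: B=6 W=10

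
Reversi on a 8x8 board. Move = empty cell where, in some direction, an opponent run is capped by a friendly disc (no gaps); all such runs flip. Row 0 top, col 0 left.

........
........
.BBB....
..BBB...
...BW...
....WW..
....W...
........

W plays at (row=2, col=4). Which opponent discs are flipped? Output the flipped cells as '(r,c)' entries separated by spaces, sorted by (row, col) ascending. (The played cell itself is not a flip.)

Dir NW: first cell '.' (not opp) -> no flip
Dir N: first cell '.' (not opp) -> no flip
Dir NE: first cell '.' (not opp) -> no flip
Dir W: opp run (2,3) (2,2) (2,1), next='.' -> no flip
Dir E: first cell '.' (not opp) -> no flip
Dir SW: opp run (3,3), next='.' -> no flip
Dir S: opp run (3,4) capped by W -> flip
Dir SE: first cell '.' (not opp) -> no flip

Answer: (3,4)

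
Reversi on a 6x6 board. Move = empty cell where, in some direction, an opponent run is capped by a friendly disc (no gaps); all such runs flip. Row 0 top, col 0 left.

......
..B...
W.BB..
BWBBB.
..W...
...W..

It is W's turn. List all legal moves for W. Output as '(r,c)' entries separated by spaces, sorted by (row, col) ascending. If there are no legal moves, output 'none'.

(0,1): no bracket -> illegal
(0,2): flips 3 -> legal
(0,3): no bracket -> illegal
(1,1): no bracket -> illegal
(1,3): flips 1 -> legal
(1,4): no bracket -> illegal
(2,1): no bracket -> illegal
(2,4): flips 1 -> legal
(2,5): no bracket -> illegal
(3,5): flips 3 -> legal
(4,0): flips 1 -> legal
(4,1): no bracket -> illegal
(4,3): no bracket -> illegal
(4,4): no bracket -> illegal
(4,5): no bracket -> illegal

Answer: (0,2) (1,3) (2,4) (3,5) (4,0)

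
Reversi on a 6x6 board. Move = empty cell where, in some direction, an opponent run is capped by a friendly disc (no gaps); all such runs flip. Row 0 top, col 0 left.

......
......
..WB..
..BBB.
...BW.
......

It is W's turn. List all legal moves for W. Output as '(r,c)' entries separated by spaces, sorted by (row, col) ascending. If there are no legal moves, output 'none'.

Answer: (2,4) (4,2)

Derivation:
(1,2): no bracket -> illegal
(1,3): no bracket -> illegal
(1,4): no bracket -> illegal
(2,1): no bracket -> illegal
(2,4): flips 2 -> legal
(2,5): no bracket -> illegal
(3,1): no bracket -> illegal
(3,5): no bracket -> illegal
(4,1): no bracket -> illegal
(4,2): flips 2 -> legal
(4,5): no bracket -> illegal
(5,2): no bracket -> illegal
(5,3): no bracket -> illegal
(5,4): no bracket -> illegal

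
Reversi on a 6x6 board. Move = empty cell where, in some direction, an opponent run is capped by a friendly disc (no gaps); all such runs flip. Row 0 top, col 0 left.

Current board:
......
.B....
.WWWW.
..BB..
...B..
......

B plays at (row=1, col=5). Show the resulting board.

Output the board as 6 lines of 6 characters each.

Place B at (1,5); scan 8 dirs for brackets.
Dir NW: first cell '.' (not opp) -> no flip
Dir N: first cell '.' (not opp) -> no flip
Dir NE: edge -> no flip
Dir W: first cell '.' (not opp) -> no flip
Dir E: edge -> no flip
Dir SW: opp run (2,4) capped by B -> flip
Dir S: first cell '.' (not opp) -> no flip
Dir SE: edge -> no flip
All flips: (2,4)

Answer: ......
.B...B
.WWWB.
..BB..
...B..
......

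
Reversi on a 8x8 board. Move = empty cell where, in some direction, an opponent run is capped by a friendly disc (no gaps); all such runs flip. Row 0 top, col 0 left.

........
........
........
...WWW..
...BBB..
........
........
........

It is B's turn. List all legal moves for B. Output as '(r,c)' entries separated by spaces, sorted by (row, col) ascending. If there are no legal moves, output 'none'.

Answer: (2,2) (2,3) (2,4) (2,5) (2,6)

Derivation:
(2,2): flips 1 -> legal
(2,3): flips 2 -> legal
(2,4): flips 1 -> legal
(2,5): flips 2 -> legal
(2,6): flips 1 -> legal
(3,2): no bracket -> illegal
(3,6): no bracket -> illegal
(4,2): no bracket -> illegal
(4,6): no bracket -> illegal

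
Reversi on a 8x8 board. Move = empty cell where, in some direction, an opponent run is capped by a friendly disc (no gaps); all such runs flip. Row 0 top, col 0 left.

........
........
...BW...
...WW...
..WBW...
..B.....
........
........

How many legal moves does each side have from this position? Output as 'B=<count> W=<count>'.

-- B to move --
(1,3): no bracket -> illegal
(1,4): no bracket -> illegal
(1,5): no bracket -> illegal
(2,2): no bracket -> illegal
(2,5): flips 2 -> legal
(3,1): no bracket -> illegal
(3,2): flips 1 -> legal
(3,5): no bracket -> illegal
(4,1): flips 1 -> legal
(4,5): flips 2 -> legal
(5,1): no bracket -> illegal
(5,3): no bracket -> illegal
(5,4): no bracket -> illegal
(5,5): no bracket -> illegal
B mobility = 4
-- W to move --
(1,2): flips 1 -> legal
(1,3): flips 1 -> legal
(1,4): no bracket -> illegal
(2,2): flips 1 -> legal
(3,2): no bracket -> illegal
(4,1): no bracket -> illegal
(5,1): no bracket -> illegal
(5,3): flips 1 -> legal
(5,4): no bracket -> illegal
(6,1): flips 2 -> legal
(6,2): flips 1 -> legal
(6,3): no bracket -> illegal
W mobility = 6

Answer: B=4 W=6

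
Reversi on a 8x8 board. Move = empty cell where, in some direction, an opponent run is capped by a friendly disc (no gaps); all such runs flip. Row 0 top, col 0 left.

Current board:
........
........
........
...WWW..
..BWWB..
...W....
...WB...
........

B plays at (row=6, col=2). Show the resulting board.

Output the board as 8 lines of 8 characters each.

Answer: ........
........
........
...WWW..
..BWWB..
...W....
..BBB...
........

Derivation:
Place B at (6,2); scan 8 dirs for brackets.
Dir NW: first cell '.' (not opp) -> no flip
Dir N: first cell '.' (not opp) -> no flip
Dir NE: opp run (5,3) (4,4) (3,5), next='.' -> no flip
Dir W: first cell '.' (not opp) -> no flip
Dir E: opp run (6,3) capped by B -> flip
Dir SW: first cell '.' (not opp) -> no flip
Dir S: first cell '.' (not opp) -> no flip
Dir SE: first cell '.' (not opp) -> no flip
All flips: (6,3)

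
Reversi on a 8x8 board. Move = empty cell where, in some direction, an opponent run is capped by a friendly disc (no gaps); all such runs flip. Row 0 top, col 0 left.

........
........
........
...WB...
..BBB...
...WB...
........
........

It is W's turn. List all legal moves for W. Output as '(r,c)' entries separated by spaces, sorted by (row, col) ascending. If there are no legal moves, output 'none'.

Answer: (3,1) (3,5) (5,1) (5,5)

Derivation:
(2,3): no bracket -> illegal
(2,4): no bracket -> illegal
(2,5): no bracket -> illegal
(3,1): flips 1 -> legal
(3,2): no bracket -> illegal
(3,5): flips 2 -> legal
(4,1): no bracket -> illegal
(4,5): no bracket -> illegal
(5,1): flips 1 -> legal
(5,2): no bracket -> illegal
(5,5): flips 2 -> legal
(6,3): no bracket -> illegal
(6,4): no bracket -> illegal
(6,5): no bracket -> illegal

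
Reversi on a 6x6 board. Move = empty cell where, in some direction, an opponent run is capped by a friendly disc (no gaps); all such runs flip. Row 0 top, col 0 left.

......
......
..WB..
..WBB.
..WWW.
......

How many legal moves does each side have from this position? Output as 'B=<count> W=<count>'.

-- B to move --
(1,1): flips 1 -> legal
(1,2): no bracket -> illegal
(1,3): no bracket -> illegal
(2,1): flips 1 -> legal
(3,1): flips 1 -> legal
(3,5): no bracket -> illegal
(4,1): flips 1 -> legal
(4,5): no bracket -> illegal
(5,1): flips 1 -> legal
(5,2): flips 1 -> legal
(5,3): flips 1 -> legal
(5,4): flips 1 -> legal
(5,5): flips 1 -> legal
B mobility = 9
-- W to move --
(1,2): no bracket -> illegal
(1,3): flips 2 -> legal
(1,4): flips 1 -> legal
(2,4): flips 3 -> legal
(2,5): flips 1 -> legal
(3,5): flips 2 -> legal
(4,5): no bracket -> illegal
W mobility = 5

Answer: B=9 W=5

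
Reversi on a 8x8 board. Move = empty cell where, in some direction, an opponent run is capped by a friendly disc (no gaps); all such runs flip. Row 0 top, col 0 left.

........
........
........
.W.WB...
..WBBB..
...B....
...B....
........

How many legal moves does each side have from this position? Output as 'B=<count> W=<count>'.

Answer: B=5 W=5

Derivation:
-- B to move --
(2,0): flips 2 -> legal
(2,1): no bracket -> illegal
(2,2): flips 1 -> legal
(2,3): flips 1 -> legal
(2,4): no bracket -> illegal
(3,0): no bracket -> illegal
(3,2): flips 1 -> legal
(4,0): no bracket -> illegal
(4,1): flips 1 -> legal
(5,1): no bracket -> illegal
(5,2): no bracket -> illegal
B mobility = 5
-- W to move --
(2,3): no bracket -> illegal
(2,4): no bracket -> illegal
(2,5): no bracket -> illegal
(3,2): no bracket -> illegal
(3,5): flips 1 -> legal
(3,6): no bracket -> illegal
(4,6): flips 3 -> legal
(5,2): no bracket -> illegal
(5,4): no bracket -> illegal
(5,5): flips 1 -> legal
(5,6): no bracket -> illegal
(6,2): no bracket -> illegal
(6,4): flips 1 -> legal
(7,2): no bracket -> illegal
(7,3): flips 3 -> legal
(7,4): no bracket -> illegal
W mobility = 5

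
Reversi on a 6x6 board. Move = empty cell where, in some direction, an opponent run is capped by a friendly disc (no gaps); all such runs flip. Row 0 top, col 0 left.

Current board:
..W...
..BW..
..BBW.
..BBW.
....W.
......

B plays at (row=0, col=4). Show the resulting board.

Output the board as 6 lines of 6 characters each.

Place B at (0,4); scan 8 dirs for brackets.
Dir NW: edge -> no flip
Dir N: edge -> no flip
Dir NE: edge -> no flip
Dir W: first cell '.' (not opp) -> no flip
Dir E: first cell '.' (not opp) -> no flip
Dir SW: opp run (1,3) capped by B -> flip
Dir S: first cell '.' (not opp) -> no flip
Dir SE: first cell '.' (not opp) -> no flip
All flips: (1,3)

Answer: ..W.B.
..BB..
..BBW.
..BBW.
....W.
......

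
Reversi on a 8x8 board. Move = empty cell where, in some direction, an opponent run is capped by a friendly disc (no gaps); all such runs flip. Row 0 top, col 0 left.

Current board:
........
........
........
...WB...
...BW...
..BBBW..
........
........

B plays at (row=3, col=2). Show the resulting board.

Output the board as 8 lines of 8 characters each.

Answer: ........
........
........
..BBB...
...BW...
..BBBW..
........
........

Derivation:
Place B at (3,2); scan 8 dirs for brackets.
Dir NW: first cell '.' (not opp) -> no flip
Dir N: first cell '.' (not opp) -> no flip
Dir NE: first cell '.' (not opp) -> no flip
Dir W: first cell '.' (not opp) -> no flip
Dir E: opp run (3,3) capped by B -> flip
Dir SW: first cell '.' (not opp) -> no flip
Dir S: first cell '.' (not opp) -> no flip
Dir SE: first cell 'B' (not opp) -> no flip
All flips: (3,3)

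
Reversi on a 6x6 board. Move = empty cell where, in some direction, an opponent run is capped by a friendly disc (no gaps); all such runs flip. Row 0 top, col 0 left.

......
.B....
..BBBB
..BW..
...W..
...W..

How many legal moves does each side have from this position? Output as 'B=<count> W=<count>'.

Answer: B=4 W=5

Derivation:
-- B to move --
(3,4): flips 1 -> legal
(4,2): flips 1 -> legal
(4,4): flips 1 -> legal
(5,2): no bracket -> illegal
(5,4): flips 1 -> legal
B mobility = 4
-- W to move --
(0,0): flips 2 -> legal
(0,1): no bracket -> illegal
(0,2): no bracket -> illegal
(1,0): no bracket -> illegal
(1,2): no bracket -> illegal
(1,3): flips 1 -> legal
(1,4): no bracket -> illegal
(1,5): flips 1 -> legal
(2,0): no bracket -> illegal
(2,1): flips 1 -> legal
(3,1): flips 1 -> legal
(3,4): no bracket -> illegal
(3,5): no bracket -> illegal
(4,1): no bracket -> illegal
(4,2): no bracket -> illegal
W mobility = 5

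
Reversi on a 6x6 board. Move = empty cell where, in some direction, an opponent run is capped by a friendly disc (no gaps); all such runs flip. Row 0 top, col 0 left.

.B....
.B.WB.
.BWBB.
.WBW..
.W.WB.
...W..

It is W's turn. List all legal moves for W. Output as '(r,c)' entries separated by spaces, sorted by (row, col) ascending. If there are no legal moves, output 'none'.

Answer: (0,0) (0,5) (1,0) (1,5) (2,0) (2,5) (3,5) (4,2) (4,5) (5,5)

Derivation:
(0,0): flips 1 -> legal
(0,2): no bracket -> illegal
(0,3): no bracket -> illegal
(0,4): no bracket -> illegal
(0,5): flips 3 -> legal
(1,0): flips 2 -> legal
(1,2): no bracket -> illegal
(1,5): flips 2 -> legal
(2,0): flips 1 -> legal
(2,5): flips 2 -> legal
(3,0): no bracket -> illegal
(3,4): no bracket -> illegal
(3,5): flips 2 -> legal
(4,2): flips 1 -> legal
(4,5): flips 1 -> legal
(5,4): no bracket -> illegal
(5,5): flips 1 -> legal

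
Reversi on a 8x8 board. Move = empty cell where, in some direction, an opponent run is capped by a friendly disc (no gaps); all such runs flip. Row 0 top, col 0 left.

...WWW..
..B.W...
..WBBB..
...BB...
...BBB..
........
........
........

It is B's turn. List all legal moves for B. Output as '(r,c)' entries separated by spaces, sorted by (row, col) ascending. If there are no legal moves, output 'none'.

Answer: (1,1) (2,1) (3,2)

Derivation:
(0,2): no bracket -> illegal
(0,6): no bracket -> illegal
(1,1): flips 1 -> legal
(1,3): no bracket -> illegal
(1,5): no bracket -> illegal
(1,6): no bracket -> illegal
(2,1): flips 1 -> legal
(3,1): no bracket -> illegal
(3,2): flips 1 -> legal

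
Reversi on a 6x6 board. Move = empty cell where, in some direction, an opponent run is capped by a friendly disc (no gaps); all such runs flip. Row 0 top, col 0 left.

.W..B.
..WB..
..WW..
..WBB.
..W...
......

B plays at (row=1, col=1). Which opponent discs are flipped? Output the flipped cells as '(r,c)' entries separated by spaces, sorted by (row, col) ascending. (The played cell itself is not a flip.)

Dir NW: first cell '.' (not opp) -> no flip
Dir N: opp run (0,1), next=edge -> no flip
Dir NE: first cell '.' (not opp) -> no flip
Dir W: first cell '.' (not opp) -> no flip
Dir E: opp run (1,2) capped by B -> flip
Dir SW: first cell '.' (not opp) -> no flip
Dir S: first cell '.' (not opp) -> no flip
Dir SE: opp run (2,2) capped by B -> flip

Answer: (1,2) (2,2)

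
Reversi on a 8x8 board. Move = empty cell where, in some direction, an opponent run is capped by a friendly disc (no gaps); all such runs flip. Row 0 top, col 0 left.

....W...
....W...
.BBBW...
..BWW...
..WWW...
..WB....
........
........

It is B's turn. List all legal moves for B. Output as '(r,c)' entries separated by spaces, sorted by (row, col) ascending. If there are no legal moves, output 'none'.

(0,3): no bracket -> illegal
(0,5): flips 1 -> legal
(1,3): no bracket -> illegal
(1,5): no bracket -> illegal
(2,5): flips 1 -> legal
(3,1): flips 1 -> legal
(3,5): flips 3 -> legal
(4,1): no bracket -> illegal
(4,5): flips 1 -> legal
(5,1): flips 1 -> legal
(5,4): flips 1 -> legal
(5,5): flips 2 -> legal
(6,1): no bracket -> illegal
(6,2): flips 2 -> legal
(6,3): no bracket -> illegal

Answer: (0,5) (2,5) (3,1) (3,5) (4,5) (5,1) (5,4) (5,5) (6,2)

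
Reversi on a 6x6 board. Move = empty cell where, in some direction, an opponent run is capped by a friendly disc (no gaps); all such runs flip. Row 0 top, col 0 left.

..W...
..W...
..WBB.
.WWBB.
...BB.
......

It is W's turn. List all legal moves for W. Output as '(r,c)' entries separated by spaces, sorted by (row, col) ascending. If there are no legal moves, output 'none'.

(1,3): no bracket -> illegal
(1,4): flips 1 -> legal
(1,5): no bracket -> illegal
(2,5): flips 2 -> legal
(3,5): flips 2 -> legal
(4,2): no bracket -> illegal
(4,5): flips 2 -> legal
(5,2): no bracket -> illegal
(5,3): no bracket -> illegal
(5,4): flips 1 -> legal
(5,5): flips 2 -> legal

Answer: (1,4) (2,5) (3,5) (4,5) (5,4) (5,5)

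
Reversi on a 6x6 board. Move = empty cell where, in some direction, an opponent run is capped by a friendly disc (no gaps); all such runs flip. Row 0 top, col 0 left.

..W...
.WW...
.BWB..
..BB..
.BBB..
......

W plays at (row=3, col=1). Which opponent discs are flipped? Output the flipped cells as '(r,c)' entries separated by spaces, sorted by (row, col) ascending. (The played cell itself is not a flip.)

Answer: (2,1)

Derivation:
Dir NW: first cell '.' (not opp) -> no flip
Dir N: opp run (2,1) capped by W -> flip
Dir NE: first cell 'W' (not opp) -> no flip
Dir W: first cell '.' (not opp) -> no flip
Dir E: opp run (3,2) (3,3), next='.' -> no flip
Dir SW: first cell '.' (not opp) -> no flip
Dir S: opp run (4,1), next='.' -> no flip
Dir SE: opp run (4,2), next='.' -> no flip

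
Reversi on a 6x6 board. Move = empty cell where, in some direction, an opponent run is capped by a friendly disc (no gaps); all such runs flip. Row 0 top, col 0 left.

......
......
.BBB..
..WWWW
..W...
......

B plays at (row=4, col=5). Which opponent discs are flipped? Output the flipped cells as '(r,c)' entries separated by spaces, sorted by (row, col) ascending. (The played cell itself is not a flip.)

Answer: (3,4)

Derivation:
Dir NW: opp run (3,4) capped by B -> flip
Dir N: opp run (3,5), next='.' -> no flip
Dir NE: edge -> no flip
Dir W: first cell '.' (not opp) -> no flip
Dir E: edge -> no flip
Dir SW: first cell '.' (not opp) -> no flip
Dir S: first cell '.' (not opp) -> no flip
Dir SE: edge -> no flip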